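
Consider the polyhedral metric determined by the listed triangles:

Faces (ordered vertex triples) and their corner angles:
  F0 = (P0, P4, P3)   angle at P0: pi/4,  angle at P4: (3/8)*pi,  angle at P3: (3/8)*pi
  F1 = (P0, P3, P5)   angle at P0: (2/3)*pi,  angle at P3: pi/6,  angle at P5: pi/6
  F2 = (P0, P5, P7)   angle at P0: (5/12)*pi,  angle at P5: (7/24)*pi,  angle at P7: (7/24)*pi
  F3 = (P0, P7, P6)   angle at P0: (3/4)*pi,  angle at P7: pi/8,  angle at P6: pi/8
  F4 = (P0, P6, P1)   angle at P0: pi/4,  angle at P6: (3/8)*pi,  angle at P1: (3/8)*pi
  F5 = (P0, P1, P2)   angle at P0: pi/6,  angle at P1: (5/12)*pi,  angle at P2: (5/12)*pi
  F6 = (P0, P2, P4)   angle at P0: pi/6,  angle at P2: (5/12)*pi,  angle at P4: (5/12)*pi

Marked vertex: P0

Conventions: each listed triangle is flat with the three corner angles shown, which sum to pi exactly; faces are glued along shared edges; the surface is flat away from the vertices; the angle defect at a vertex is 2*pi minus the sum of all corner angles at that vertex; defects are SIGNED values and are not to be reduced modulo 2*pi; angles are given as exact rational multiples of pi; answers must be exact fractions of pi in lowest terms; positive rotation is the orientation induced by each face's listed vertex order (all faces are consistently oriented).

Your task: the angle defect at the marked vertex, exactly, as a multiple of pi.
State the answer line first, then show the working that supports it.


Answer: defect(P0) = (-2/3)*pi

Sum of corner angles at P0: (8/3)*pi
defect = 2*pi - (8/3)*pi


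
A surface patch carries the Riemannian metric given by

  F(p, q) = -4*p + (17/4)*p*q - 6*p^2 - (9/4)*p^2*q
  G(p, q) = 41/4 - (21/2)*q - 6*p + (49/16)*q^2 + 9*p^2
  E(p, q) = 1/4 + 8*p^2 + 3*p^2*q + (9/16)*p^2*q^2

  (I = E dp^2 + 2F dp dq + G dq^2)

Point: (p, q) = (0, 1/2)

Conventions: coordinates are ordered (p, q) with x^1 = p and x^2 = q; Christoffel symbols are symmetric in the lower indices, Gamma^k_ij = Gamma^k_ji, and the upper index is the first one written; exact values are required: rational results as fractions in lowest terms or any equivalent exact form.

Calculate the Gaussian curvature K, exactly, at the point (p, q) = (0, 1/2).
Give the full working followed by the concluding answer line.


E = 1/4, F = 0, G = 369/64, EG - F^2 = 369/256 at the point
E_p = 0, E_q = 0, F_p = -15/8, F_q = 0, G_p = -6, G_q = -119/16
E_qq = 0, F_pq = 17/4, G_pp = 18
Evaluate Brioschi's two determinant matrices M1, M2 and divide by (EG - F^2)^2.
M1 = [[-E_qq/2 + F_pq - G_pp/2, E_p/2, F_p - E_q/2], [F_q - G_p/2, E, F], [G_q/2, F, G]] = [[-19/4, 0, -15/8], [3, 1/4, 0], [-119/32, 0, 369/64]]; det M1 = -2199/256
M2 = [[0, E_q/2, G_p/2], [E_q/2, E, F], [G_p/2, F, G]] = [[0, 0, -3], [0, 1/4, 0], [-3, 0, 369/64]]; det M2 = -9/4
det M1 - det M2 = -1623/256; K = -1623/256 / (369/256)^2 = -138496/45387

Answer: K = -138496/45387


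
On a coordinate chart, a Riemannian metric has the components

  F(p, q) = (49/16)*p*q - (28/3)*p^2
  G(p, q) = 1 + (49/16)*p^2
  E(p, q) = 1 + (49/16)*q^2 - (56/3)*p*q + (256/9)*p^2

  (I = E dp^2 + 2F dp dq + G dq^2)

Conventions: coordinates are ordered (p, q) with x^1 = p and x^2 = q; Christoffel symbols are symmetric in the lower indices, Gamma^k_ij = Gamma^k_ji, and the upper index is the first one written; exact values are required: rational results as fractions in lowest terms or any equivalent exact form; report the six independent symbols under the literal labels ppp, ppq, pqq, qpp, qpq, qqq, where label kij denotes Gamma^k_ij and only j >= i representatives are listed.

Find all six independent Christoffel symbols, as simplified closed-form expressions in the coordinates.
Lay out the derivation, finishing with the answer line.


E = 1 + (49/16)*q^2 - (56/3)*p*q + (256/9)*p^2; F = (49/16)*p*q - (28/3)*p^2; G = 1 + (49/16)*p^2
Gamma^k_ij = (1/2) g^{kl} (d_i g_jl + d_j g_il - d_l g_ij), with g^inv = (1/(EG-F^2)) [[G, -F], [-F, E]]
first partials: E_p = -(56/3)*q + (512/9)*p, E_q = (49/8)*q - (56/3)*p, F_p = (49/16)*q - (56/3)*p, F_q = (49/16)*p, G_p = (49/8)*p, G_q = 0
D = EG - F^2 = 1 + (49/16)*q^2 - (56/3)*p*q + (4537/144)*p^2
expanded: Gamma^p_pp = (G E_p - 2F F_p + F E_q)/(2D), Gamma^p_pq = (G E_q - F G_p)/(2D), Gamma^p_qq = (2G F_q - G G_p - F G_q)/(2D), Gamma^q_pp = (2E F_p - E E_q - F E_p)/(2D), Gamma^q_pq = (E G_p - F E_q)/(2D), Gamma^q_qq = (E G_q - 2F F_q + F G_p)/(2D); substitute and cancel common factors

Answer: Gamma_ppp = (4096*p - 1344*q)/(4537*p^2 - 2688*p*q + 441*q^2 + 144), Gamma_ppq = (-1344*p + 441*q)/(4537*p^2 - 2688*p*q + 441*q^2 + 144), Gamma_pqq = 0, Gamma_qpp = -1344*p/(4537*p^2 - 2688*p*q + 441*q^2 + 144), Gamma_qpq = 441*p/(4537*p^2 - 2688*p*q + 441*q^2 + 144), Gamma_qqq = 0


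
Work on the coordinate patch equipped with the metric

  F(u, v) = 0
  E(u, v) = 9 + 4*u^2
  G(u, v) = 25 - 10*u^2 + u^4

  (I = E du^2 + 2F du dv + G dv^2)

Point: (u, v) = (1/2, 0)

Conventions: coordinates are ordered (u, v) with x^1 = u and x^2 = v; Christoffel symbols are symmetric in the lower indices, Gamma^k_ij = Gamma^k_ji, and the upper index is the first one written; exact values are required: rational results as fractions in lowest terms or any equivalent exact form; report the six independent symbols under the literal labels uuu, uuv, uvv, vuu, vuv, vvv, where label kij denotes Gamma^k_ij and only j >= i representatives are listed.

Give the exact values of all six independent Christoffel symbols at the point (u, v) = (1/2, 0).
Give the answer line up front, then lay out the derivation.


Answer: Gamma_uuu = 1/5, Gamma_uuv = 0, Gamma_uvv = 19/40, Gamma_vuu = 0, Gamma_vuv = -4/19, Gamma_vvv = 0

E = 10, F = 0, G = 361/16 at the point
E_u = 4, E_v = 0, F_u = 0, F_v = 0, G_u = -19/2, G_v = 0
EG - F^2 = 1805/8;  g^inv = (8/1805) * [[361/16, 0], [0, 10]]
first-kind symbols [ij,l] = (1/2)(d_i g_jl + d_j g_il - d_l g_ij): [uu,u] = E_u/2 = 2, [uu,v] = F_u - E_v/2 = 0, [uv,u] = E_v/2 = 0, [uv,v] = G_u/2 = -19/4, [vv,u] = F_v - G_u/2 = 19/4, [vv,v] = G_v/2 = 0
Gamma^u_ij = (G*[ij,u] - F*[ij,v])/(EG - F^2), Gamma^v_ij = (E*[ij,v] - F*[ij,u])/(EG - F^2)


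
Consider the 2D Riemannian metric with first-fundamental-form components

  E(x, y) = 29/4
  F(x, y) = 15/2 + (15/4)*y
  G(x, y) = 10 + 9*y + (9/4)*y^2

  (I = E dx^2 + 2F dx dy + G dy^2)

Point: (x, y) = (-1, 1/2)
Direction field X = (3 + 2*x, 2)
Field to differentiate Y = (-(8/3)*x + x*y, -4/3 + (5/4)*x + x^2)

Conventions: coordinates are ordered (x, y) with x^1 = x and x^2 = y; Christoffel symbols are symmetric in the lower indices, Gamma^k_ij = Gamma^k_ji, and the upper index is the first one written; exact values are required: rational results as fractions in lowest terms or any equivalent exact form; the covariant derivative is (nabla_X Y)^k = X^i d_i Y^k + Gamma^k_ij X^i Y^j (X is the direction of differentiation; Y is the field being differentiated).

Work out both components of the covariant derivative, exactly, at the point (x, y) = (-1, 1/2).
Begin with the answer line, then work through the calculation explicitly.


Answer: (nabla_X Y)^x = -9665/2046, (nabla_X Y)^y = -2163/1364

E = 29/4, F = 75/8, G = 241/16 at the point
E_x = 0, E_y = 0, F_x = 0, F_y = 15/4, G_x = 0, G_y = 45/4
EG - F^2 = 341/16;  g^inv = (16/341) * [[241/16, -75/8], [-75/8, 29/4]]
first-kind symbols [ij,l] = (1/2)(d_i g_jl + d_j g_il - d_l g_ij): [xx,x] = E_x/2 = 0, [xx,y] = F_x - E_y/2 = 0, [xy,x] = E_y/2 = 0, [xy,y] = G_x/2 = 0, [yy,x] = F_y - G_x/2 = 15/4, [yy,y] = G_y/2 = 45/8
Gamma^x_ij = (G*[ij,x] - F*[ij,y])/(EG - F^2), Gamma^y_ij = (E*[ij,y] - F*[ij,x])/(EG - F^2)
Gamma_xxx = 0, Gamma_xxy = 0, Gamma_xyy = 60/341, Gamma_yxx = 0, Gamma_yxy = 0, Gamma_yyy = 90/341
X = (1, 2), Y = (13/6, -19/12) at the point


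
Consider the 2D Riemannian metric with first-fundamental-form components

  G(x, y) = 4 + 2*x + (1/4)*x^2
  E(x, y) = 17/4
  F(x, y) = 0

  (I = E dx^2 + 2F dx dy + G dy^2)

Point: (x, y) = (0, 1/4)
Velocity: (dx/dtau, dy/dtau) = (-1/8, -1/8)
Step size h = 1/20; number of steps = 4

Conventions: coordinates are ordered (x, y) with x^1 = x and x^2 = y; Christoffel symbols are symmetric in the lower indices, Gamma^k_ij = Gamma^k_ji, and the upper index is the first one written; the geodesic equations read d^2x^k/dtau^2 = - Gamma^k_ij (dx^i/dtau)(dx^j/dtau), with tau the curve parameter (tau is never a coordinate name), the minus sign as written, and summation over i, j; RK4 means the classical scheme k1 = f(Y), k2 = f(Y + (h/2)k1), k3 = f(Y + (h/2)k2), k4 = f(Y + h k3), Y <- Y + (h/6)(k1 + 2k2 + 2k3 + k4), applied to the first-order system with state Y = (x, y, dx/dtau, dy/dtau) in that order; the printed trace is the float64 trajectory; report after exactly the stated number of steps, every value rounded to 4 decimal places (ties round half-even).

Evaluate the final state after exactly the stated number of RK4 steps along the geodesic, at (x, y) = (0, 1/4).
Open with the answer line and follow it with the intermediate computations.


Answer: x = -0.0249, y = 0.2248, dx/dtau = -0.1243, dy/dtau = -0.1266

f(Y) = (dx/dtau, dy/dtau, -Gamma^x_ij Y'^i Y'^j, -Gamma^y_ij Y'^i Y'^j) with the Gammas evaluated at the stage position; h = 0.050000; intermediate values shown to 6 dp
step 0: x = 0.0000, y = 0.2500, dx/dtau = -0.1250, dy/dtau = -0.1250
step 1:
  k1: at (x, y) = (0.000000, 0.250000), (dx/dtau, dy/dtau) = (-0.125000, -0.125000); Gamma_xxx = 0.000000, Gamma_xxy = 0.000000, Gamma_xyy = -0.235294, Gamma_yxx = 0.000000, Gamma_yxy = 0.250000, Gamma_yyy = 0.000000; k1 = (-0.125000, -0.125000, 0.003676, -0.007812)
  k2: at (x, y) = (-0.003125, 0.246875), (dx/dtau, dy/dtau) = (-0.124908, -0.125195); Gamma_xxx = 0.000000, Gamma_xxy = 0.000000, Gamma_xyy = -0.235110, Gamma_yxx = 0.000000, Gamma_yxy = 0.250195, Gamma_yyy = 0.000000; k2 = (-0.124908, -0.125195, 0.003685, -0.007825)
  k3: at (x, y) = (-0.003123, 0.246870), (dx/dtau, dy/dtau) = (-0.124908, -0.125196); Gamma_xxx = 0.000000, Gamma_xxy = 0.000000, Gamma_xyy = -0.235110, Gamma_yxx = 0.000000, Gamma_yxy = 0.250195, Gamma_yyy = 0.000000; k3 = (-0.124908, -0.125196, 0.003685, -0.007825)
  k4: at (x, y) = (-0.006245, 0.243740), (dx/dtau, dy/dtau) = (-0.124816, -0.125391); Gamma_xxx = 0.000000, Gamma_xxy = 0.000000, Gamma_xyy = -0.234927, Gamma_yxx = 0.000000, Gamma_yxy = 0.250391, Gamma_yyy = 0.000000; k4 = (-0.124816, -0.125391, 0.003694, -0.007838)
  Y <- Y + (h/6)(k1 + 2k2 + 2k3 + k4): x = -0.0062, y = 0.2437, dx/dtau = -0.1248, dy/dtau = -0.1254
step 2:
  k1: at (x, y) = (-0.006245, 0.243740), (dx/dtau, dy/dtau) = (-0.124816, -0.125391); Gamma_xxx = 0.000000, Gamma_xxy = 0.000000, Gamma_xyy = -0.234927, Gamma_yxx = 0.000000, Gamma_yxy = 0.250391, Gamma_yyy = 0.000000; k1 = (-0.124816, -0.125391, 0.003694, -0.007838)
  k2: at (x, y) = (-0.009366, 0.240605), (dx/dtau, dy/dtau) = (-0.124723, -0.125587); Gamma_xxx = 0.000000, Gamma_xxy = 0.000000, Gamma_xyy = -0.234743, Gamma_yxx = 0.000000, Gamma_yxy = 0.250587, Gamma_yyy = 0.000000; k2 = (-0.124723, -0.125587, 0.003702, -0.007850)
  k3: at (x, y) = (-0.009363, 0.240601), (dx/dtau, dy/dtau) = (-0.124723, -0.125588); Gamma_xxx = 0.000000, Gamma_xxy = 0.000000, Gamma_xyy = -0.234743, Gamma_yxx = 0.000000, Gamma_yxy = 0.250587, Gamma_yyy = 0.000000; k3 = (-0.124723, -0.125588, 0.003702, -0.007850)
  k4: at (x, y) = (-0.012482, 0.237461), (dx/dtau, dy/dtau) = (-0.124631, -0.125784); Gamma_xxx = 0.000000, Gamma_xxy = 0.000000, Gamma_xyy = -0.234560, Gamma_yxx = 0.000000, Gamma_yxy = 0.250783, Gamma_yyy = 0.000000; k4 = (-0.124631, -0.125784, 0.003711, -0.007863)
  Y <- Y + (h/6)(k1 + 2k2 + 2k3 + k4): x = -0.0125, y = 0.2375, dx/dtau = -0.1246, dy/dtau = -0.1258
step 3:
  k1: at (x, y) = (-0.012482, 0.237461), (dx/dtau, dy/dtau) = (-0.124631, -0.125784); Gamma_xxx = 0.000000, Gamma_xxy = 0.000000, Gamma_xyy = -0.234560, Gamma_yxx = 0.000000, Gamma_yxy = 0.250783, Gamma_yyy = 0.000000; k1 = (-0.124631, -0.125784, 0.003711, -0.007863)
  k2: at (x, y) = (-0.015597, 0.234316), (dx/dtau, dy/dtau) = (-0.124538, -0.125980); Gamma_xxx = 0.000000, Gamma_xxy = 0.000000, Gamma_xyy = -0.234377, Gamma_yxx = 0.000000, Gamma_yxy = 0.250979, Gamma_yyy = 0.000000; k2 = (-0.124538, -0.125980, 0.003720, -0.007875)
  k3: at (x, y) = (-0.015595, 0.234311), (dx/dtau, dy/dtau) = (-0.124538, -0.125981); Gamma_xxx = 0.000000, Gamma_xxy = 0.000000, Gamma_xyy = -0.234377, Gamma_yxx = 0.000000, Gamma_yxy = 0.250979, Gamma_yyy = 0.000000; k3 = (-0.124538, -0.125981, 0.003720, -0.007875)
  k4: at (x, y) = (-0.018708, 0.231162), (dx/dtau, dy/dtau) = (-0.124445, -0.126178); Gamma_xxx = 0.000000, Gamma_xxy = 0.000000, Gamma_xyy = -0.234194, Gamma_yxx = 0.000000, Gamma_yxy = 0.251175, Gamma_yyy = 0.000000; k4 = (-0.124445, -0.126178, 0.003729, -0.007888)
  Y <- Y + (h/6)(k1 + 2k2 + 2k3 + k4): x = -0.0187, y = 0.2312, dx/dtau = -0.1244, dy/dtau = -0.1262
step 4:
  k1: at (x, y) = (-0.018708, 0.231162), (dx/dtau, dy/dtau) = (-0.124445, -0.126178); Gamma_xxx = 0.000000, Gamma_xxy = 0.000000, Gamma_xyy = -0.234194, Gamma_yxx = 0.000000, Gamma_yxy = 0.251175, Gamma_yyy = 0.000000; k1 = (-0.124445, -0.126178, 0.003729, -0.007888)
  k2: at (x, y) = (-0.021820, 0.228007), (dx/dtau, dy/dtau) = (-0.124351, -0.126375); Gamma_xxx = 0.000000, Gamma_xxy = 0.000000, Gamma_xyy = -0.234011, Gamma_yxx = 0.000000, Gamma_yxy = 0.251371, Gamma_yyy = 0.000000; k2 = (-0.124351, -0.126375, 0.003737, -0.007901)
  k3: at (x, y) = (-0.021817, 0.228002), (dx/dtau, dy/dtau) = (-0.124351, -0.126375); Gamma_xxx = 0.000000, Gamma_xxy = 0.000000, Gamma_xyy = -0.234011, Gamma_yxx = 0.000000, Gamma_yxy = 0.251371, Gamma_yyy = 0.000000; k3 = (-0.124351, -0.126375, 0.003737, -0.007901)
  k4: at (x, y) = (-0.024926, 0.224843), (dx/dtau, dy/dtau) = (-0.124258, -0.126573); Gamma_xxx = 0.000000, Gamma_xxy = 0.000000, Gamma_xyy = -0.233828, Gamma_yxx = 0.000000, Gamma_yxy = 0.251568, Gamma_yyy = 0.000000; k4 = (-0.124258, -0.126573, 0.003746, -0.007913)
  Y <- Y + (h/6)(k1 + 2k2 + 2k3 + k4): x = -0.0249, y = 0.2248, dx/dtau = -0.1243, dy/dtau = -0.1266


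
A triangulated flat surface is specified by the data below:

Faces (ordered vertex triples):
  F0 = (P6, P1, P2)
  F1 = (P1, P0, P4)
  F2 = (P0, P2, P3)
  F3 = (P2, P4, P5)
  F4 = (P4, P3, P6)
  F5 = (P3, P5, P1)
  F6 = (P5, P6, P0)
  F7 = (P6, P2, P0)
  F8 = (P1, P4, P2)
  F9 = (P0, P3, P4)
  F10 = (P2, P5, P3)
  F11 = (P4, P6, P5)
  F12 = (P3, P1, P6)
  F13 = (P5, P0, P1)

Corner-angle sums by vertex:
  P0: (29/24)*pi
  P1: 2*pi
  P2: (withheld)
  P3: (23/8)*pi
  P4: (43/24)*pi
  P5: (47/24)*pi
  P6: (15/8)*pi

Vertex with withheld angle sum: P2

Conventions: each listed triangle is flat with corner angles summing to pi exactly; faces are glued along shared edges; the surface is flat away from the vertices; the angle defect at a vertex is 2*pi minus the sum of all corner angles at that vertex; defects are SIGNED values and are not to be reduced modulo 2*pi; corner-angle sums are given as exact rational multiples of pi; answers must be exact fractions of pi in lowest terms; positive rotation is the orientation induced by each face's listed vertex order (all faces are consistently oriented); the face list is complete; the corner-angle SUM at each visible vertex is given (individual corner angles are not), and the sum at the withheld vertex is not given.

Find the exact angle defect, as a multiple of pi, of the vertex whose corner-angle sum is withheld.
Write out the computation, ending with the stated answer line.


V = 7, E = 21, F = 14; chi = V - E + F = 0
Gauss-Bonnet: total defect = 2*pi*chi = 0; visible defects sum to (7/24)*pi

Answer: defect(P2) = (-7/24)*pi


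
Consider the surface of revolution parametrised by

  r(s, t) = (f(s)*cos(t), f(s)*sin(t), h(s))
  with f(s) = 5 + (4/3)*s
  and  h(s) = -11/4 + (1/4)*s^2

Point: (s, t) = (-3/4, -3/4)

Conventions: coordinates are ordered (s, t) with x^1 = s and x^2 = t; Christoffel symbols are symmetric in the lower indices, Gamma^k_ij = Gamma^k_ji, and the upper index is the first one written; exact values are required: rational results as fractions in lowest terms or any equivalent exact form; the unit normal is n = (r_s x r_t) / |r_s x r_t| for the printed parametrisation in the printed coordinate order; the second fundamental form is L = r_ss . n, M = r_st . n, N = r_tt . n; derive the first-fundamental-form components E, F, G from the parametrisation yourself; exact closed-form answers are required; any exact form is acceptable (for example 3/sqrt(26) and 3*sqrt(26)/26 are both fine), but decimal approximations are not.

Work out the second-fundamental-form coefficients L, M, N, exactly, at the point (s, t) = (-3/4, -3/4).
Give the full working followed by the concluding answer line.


f = 4, f' = 4/3, f'' = 0, h' = -3/8, h'' = 1/2
E = 1105/576, F = 0, G = 16; answer radicand W^2 = 1105/576
unnormalised second-form numerators: l = 2/3, m = 0, n = -3/2; L = l/sqrt(1105/576), and similarly M = m/sqrt(W^2), N = n/sqrt(W^2)

Answer: L = 16*sqrt(1105)/1105, M = 0, N = -36*sqrt(1105)/1105


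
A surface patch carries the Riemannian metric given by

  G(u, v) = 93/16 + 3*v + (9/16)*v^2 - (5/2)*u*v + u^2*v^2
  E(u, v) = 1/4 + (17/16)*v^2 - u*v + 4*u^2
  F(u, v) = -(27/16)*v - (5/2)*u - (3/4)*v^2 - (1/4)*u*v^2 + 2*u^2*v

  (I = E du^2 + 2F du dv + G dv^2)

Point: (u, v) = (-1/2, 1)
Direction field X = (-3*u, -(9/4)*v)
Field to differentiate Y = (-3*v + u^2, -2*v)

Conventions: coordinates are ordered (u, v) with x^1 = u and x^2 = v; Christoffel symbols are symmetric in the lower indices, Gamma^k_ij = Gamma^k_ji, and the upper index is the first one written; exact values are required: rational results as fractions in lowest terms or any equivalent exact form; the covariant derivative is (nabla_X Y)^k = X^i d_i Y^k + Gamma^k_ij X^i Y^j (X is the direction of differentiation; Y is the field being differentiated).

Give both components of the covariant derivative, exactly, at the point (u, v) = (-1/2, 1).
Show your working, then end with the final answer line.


E = 45/16, F = -9/16, G = 87/8 at the point
E_u = -5, E_v = 21/8, F_u = -19/4, F_v = -39/16, G_u = -7/2, G_v = 47/8
EG - F^2 = 7749/256;  g^inv = (256/7749) * [[87/8, 9/16], [9/16, 45/16]]
first-kind symbols [ij,l] = (1/2)(d_i g_jl + d_j g_il - d_l g_ij): [uu,u] = E_u/2 = -5/2, [uu,v] = F_u - E_v/2 = -97/16, [uv,u] = E_v/2 = 21/16, [uv,v] = G_u/2 = -7/4, [vv,u] = F_v - G_u/2 = -11/16, [vv,v] = G_v/2 = 47/16
Gamma^u_ij = (G*[ij,u] - F*[ij,v])/(EG - F^2), Gamma^v_ij = (E*[ij,v] - F*[ij,u])/(EG - F^2)
Gamma_uuu = -373/369, Gamma_uuv = 18/41, Gamma_uvv = -71/369, Gamma_vuu = -25/41, Gamma_vuv = -17/123, Gamma_vvv = 32/123
X = (3/2, -9/4), Y = (-11/4, -2) at the point

Answer: (nabla_X Y)^u = 4897/492, (nabla_X Y)^v = 5081/656


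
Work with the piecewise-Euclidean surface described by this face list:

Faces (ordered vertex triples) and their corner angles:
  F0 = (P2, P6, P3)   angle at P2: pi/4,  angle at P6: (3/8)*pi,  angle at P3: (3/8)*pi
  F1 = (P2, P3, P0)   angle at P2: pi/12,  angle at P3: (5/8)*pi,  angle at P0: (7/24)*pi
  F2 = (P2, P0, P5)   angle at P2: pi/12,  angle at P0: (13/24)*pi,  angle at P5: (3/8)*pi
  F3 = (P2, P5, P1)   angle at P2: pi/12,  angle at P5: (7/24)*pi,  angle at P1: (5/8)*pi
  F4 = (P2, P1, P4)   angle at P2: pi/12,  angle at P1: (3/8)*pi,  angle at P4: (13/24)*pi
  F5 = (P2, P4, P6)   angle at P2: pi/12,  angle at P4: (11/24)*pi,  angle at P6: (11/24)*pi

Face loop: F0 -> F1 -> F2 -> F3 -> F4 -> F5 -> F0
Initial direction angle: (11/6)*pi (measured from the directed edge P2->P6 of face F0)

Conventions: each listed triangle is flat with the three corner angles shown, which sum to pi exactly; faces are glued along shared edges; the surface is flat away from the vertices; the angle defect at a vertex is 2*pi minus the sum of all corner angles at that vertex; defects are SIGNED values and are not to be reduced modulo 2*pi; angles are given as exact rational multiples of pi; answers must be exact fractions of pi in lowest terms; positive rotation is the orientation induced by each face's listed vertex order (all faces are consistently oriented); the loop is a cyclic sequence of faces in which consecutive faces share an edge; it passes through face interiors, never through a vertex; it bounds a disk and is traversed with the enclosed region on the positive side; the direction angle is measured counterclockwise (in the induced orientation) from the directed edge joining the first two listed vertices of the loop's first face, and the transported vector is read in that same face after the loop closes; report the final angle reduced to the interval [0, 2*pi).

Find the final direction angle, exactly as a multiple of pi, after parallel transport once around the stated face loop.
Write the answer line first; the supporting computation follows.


Answer: final direction angle = (7/6)*pi

enclosed vertex P2: corner angles sum to (2/3)*pi, defect = 2*pi - (2/3)*pi = (4/3)*pi
the rotation equals the total enclosed defect, so the final angle is initial + defects (mod 2*pi)
final angle = (11/6)*pi + (4/3)*pi = (7/6)*pi (mod 2*pi)


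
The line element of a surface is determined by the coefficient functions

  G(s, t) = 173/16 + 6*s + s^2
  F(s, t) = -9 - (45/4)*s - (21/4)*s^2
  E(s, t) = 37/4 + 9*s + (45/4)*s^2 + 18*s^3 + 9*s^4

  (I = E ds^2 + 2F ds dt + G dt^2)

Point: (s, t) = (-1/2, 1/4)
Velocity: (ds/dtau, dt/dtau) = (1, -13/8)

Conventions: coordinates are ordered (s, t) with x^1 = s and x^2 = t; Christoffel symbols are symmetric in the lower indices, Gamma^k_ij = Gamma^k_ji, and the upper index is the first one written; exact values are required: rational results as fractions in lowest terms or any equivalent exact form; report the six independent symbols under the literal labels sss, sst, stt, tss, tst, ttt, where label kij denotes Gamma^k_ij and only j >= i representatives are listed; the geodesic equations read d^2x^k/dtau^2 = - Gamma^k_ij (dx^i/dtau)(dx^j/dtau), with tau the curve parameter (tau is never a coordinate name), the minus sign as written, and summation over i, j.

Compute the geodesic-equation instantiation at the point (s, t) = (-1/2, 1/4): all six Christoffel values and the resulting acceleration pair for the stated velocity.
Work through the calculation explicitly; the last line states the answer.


E = 47/8, F = -75/16, G = 129/16 at the point
E_s = 27/4, E_t = 0, F_s = -6, F_t = 0, G_s = 5, G_t = 0
EG - F^2 = 6501/256;  g^inv = (256/6501) * [[129/16, 75/16], [75/16, 47/8]]
first-kind symbols [ij,l] = (1/2)(d_i g_jl + d_j g_il - d_l g_ij): [ss,s] = E_s/2 = 27/8, [ss,t] = F_s - E_t/2 = -6, [st,s] = E_t/2 = 0, [st,t] = G_s/2 = 5/2, [tt,s] = F_t - G_s/2 = -5/2, [tt,t] = G_t/2 = 0
Gamma^s_ij = (G*[ij,s] - F*[ij,t])/(EG - F^2), Gamma^t_ij = (E*[ij,t] - F*[ij,s])/(EG - F^2)
Gamma_sss = -78/2167, Gamma_sst = 1000/2167, Gamma_stt = -1720/2167, Gamma_tss = -1658/2167, Gamma_tst = 3760/6501, Gamma_ttt = -1000/2167
d^2s/dtau^2 = -(Gamma_sss*(1)^2 + 2*Gamma_sst*(1)*(-13/8) + Gamma_stt*(-13/8)^2) = 62959/17336
d^2t/dtau^2 = -(Gamma_tss*(1)^2 + 2*Gamma_tst*(1)*(-13/8) + Gamma_ttt*(-13/8)^2) = 200927/52008

Answer: Gamma_sss = -78/2167, Gamma_sst = 1000/2167, Gamma_stt = -1720/2167, Gamma_tss = -1658/2167, Gamma_tst = 3760/6501, Gamma_ttt = -1000/2167; accelerations (d^2s/dtau^2, d^2t/dtau^2) = (62959/17336, 200927/52008)


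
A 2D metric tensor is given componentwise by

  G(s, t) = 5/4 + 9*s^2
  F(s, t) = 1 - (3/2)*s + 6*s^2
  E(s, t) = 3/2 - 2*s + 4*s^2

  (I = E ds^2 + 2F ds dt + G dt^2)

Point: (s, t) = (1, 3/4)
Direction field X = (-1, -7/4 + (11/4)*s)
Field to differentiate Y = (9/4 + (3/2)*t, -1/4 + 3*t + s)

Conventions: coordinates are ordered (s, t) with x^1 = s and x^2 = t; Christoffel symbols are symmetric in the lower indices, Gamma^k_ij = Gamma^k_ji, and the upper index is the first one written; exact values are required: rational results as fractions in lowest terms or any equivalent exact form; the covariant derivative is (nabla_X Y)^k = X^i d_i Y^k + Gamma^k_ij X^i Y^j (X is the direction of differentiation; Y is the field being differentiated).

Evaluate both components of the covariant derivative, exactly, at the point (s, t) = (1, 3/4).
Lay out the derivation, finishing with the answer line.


E = 7/2, F = 11/2, G = 41/4 at the point
E_s = 6, E_t = 0, F_s = 21/2, F_t = 0, G_s = 18, G_t = 0
EG - F^2 = 45/8;  g^inv = (8/45) * [[41/4, -11/2], [-11/2, 7/2]]
first-kind symbols [ij,l] = (1/2)(d_i g_jl + d_j g_il - d_l g_ij): [ss,s] = E_s/2 = 3, [ss,t] = F_s - E_t/2 = 21/2, [st,s] = E_t/2 = 0, [st,t] = G_s/2 = 9, [tt,s] = F_t - G_s/2 = -9, [tt,t] = G_t/2 = 0
Gamma^s_ij = (G*[ij,s] - F*[ij,t])/(EG - F^2), Gamma^t_ij = (E*[ij,t] - F*[ij,s])/(EG - F^2)
Gamma_sss = -24/5, Gamma_sst = -44/5, Gamma_stt = -82/5, Gamma_tss = 18/5, Gamma_tst = 28/5, Gamma_ttt = 44/5
X = (-1, 1), Y = (27/8, 3) at the point

Answer: (nabla_X Y)^s = -174/5, (nabla_X Y)^t = 367/20


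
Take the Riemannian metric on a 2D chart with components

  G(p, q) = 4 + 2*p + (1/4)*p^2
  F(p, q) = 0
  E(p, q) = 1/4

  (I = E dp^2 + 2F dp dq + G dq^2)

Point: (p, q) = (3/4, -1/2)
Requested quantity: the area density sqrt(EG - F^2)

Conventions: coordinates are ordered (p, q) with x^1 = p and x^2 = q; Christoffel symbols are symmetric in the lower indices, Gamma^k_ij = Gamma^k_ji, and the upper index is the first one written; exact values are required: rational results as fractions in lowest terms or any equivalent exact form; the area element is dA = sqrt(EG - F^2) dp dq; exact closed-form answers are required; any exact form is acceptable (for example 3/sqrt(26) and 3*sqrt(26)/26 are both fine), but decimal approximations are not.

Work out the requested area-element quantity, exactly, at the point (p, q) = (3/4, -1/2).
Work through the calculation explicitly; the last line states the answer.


E = 1/4, F = 0, G = 361/64; EG - F^2 = 361/256

Answer: sqrt(EG - F^2) = 19/16


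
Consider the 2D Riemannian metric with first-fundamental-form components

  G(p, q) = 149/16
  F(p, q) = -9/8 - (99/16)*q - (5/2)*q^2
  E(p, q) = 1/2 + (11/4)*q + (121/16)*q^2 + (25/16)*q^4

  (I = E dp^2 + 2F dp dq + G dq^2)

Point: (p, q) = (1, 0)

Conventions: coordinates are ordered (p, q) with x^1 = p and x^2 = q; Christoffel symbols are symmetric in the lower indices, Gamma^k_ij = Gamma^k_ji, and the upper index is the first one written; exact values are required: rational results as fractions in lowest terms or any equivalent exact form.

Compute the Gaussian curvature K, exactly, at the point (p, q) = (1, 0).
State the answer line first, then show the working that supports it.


Answer: K = -72116/47089

E = 1/2, F = -9/8, G = 149/16, EG - F^2 = 217/64 at the point
E_p = 0, E_q = 11/4, F_p = 0, F_q = -99/16, G_p = 0, G_q = 0
E_qq = 121/8, F_pq = 0, G_pp = 0
Apply the Brioschi formula K = (det M1 - det M2)/(EG - F^2)^2 over the derivative matrices of E, F, G.
M1 = [[-E_qq/2 + F_pq - G_pp/2, E_p/2, F_p - E_q/2], [F_q - G_p/2, E, F], [G_q/2, F, G]] = [[-121/16, 0, -11/8], [-99/16, 1/2, -9/8], [0, -9/8, 149/16]]; det M1 = -18029/512
M2 = [[0, E_q/2, G_p/2], [E_q/2, E, F], [G_p/2, F, G]] = [[0, 11/8, 0], [11/8, 1/2, -9/8], [0, -9/8, 149/16]]; det M2 = -18029/1024
det M1 - det M2 = -18029/1024; K = -18029/1024 / (217/64)^2 = -72116/47089


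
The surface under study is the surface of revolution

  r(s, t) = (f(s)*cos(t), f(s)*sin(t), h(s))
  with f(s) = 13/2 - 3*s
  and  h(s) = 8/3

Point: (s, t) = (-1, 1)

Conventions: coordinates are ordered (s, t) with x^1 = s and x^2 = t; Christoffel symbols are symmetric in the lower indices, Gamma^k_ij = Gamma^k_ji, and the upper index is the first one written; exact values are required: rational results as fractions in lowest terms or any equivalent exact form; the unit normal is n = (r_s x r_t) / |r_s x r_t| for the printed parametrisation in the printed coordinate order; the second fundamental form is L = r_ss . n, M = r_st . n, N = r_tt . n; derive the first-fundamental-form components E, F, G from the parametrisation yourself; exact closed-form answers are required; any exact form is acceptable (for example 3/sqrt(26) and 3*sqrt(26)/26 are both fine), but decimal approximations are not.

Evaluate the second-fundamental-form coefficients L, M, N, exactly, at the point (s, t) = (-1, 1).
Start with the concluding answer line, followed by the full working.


Answer: L = 0, M = 0, N = 0

f = 19/2, f' = -3, f'' = 0, h' = 0, h'' = 0
E = 9, F = 0, G = 361/4; answer radicand W^2 = 9
unnormalised second-form numerators: l = 0, m = 0, n = 0; L = l/sqrt(9), and similarly M = m/sqrt(W^2), N = n/sqrt(W^2)


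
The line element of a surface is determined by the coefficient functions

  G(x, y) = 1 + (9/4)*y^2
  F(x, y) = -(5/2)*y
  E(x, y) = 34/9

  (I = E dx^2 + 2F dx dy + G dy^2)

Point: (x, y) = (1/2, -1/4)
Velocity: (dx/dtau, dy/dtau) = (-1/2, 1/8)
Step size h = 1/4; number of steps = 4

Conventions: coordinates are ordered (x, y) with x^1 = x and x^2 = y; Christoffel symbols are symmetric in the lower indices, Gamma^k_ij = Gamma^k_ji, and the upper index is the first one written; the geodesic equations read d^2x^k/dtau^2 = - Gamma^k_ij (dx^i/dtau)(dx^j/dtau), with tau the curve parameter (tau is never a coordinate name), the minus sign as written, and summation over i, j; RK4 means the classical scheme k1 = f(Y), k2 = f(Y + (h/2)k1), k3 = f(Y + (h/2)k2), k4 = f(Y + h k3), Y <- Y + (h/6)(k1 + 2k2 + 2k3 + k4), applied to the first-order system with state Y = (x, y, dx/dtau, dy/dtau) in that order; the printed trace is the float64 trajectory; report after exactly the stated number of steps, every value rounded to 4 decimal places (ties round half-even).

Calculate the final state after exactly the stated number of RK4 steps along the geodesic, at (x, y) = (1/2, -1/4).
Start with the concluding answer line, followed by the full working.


Answer: x = 0.0051, y = -0.1240, dx/dtau = -0.4897, dy/dtau = 0.1267

f(Y) = (dx/dtau, dy/dtau, -Gamma^x_ij Y'^i Y'^j, -Gamma^y_ij Y'^i Y'^j) with the Gammas evaluated at the stage position; h = 0.250000; intermediate values shown to 6 dp
step 0: x = 0.5000, y = -0.2500, dx/dtau = -0.5000, dy/dtau = 0.1250
step 1:
  k1: at (x, y) = (0.500000, -0.250000), (dx/dtau, dy/dtau) = (-0.500000, 0.125000); Gamma_xxx = 0.000000, Gamma_xxy = 0.000000, Gamma_xyy = -0.638015, Gamma_yxx = 0.000000, Gamma_yxy = 0.000000, Gamma_yyy = -0.143553; k1 = (-0.500000, 0.125000, 0.009969, 0.002243)
  k2: at (x, y) = (0.437500, -0.234375), (dx/dtau, dy/dtau) = (-0.498754, 0.125280); Gamma_xxx = 0.000000, Gamma_xxy = 0.000000, Gamma_xyy = -0.640800, Gamma_yxx = 0.000000, Gamma_yxy = 0.000000, Gamma_yyy = -0.135169; k2 = (-0.498754, 0.125280, 0.010057, 0.002121)
  k3: at (x, y) = (0.437656, -0.234340), (dx/dtau, dy/dtau) = (-0.498743, 0.125265); Gamma_xxx = 0.000000, Gamma_xxy = 0.000000, Gamma_xyy = -0.640806, Gamma_yxx = 0.000000, Gamma_yxy = 0.000000, Gamma_yyy = -0.135150; k3 = (-0.498743, 0.125265, 0.010055, 0.002121)
  k4: at (x, y) = (0.375314, -0.218684), (dx/dtau, dy/dtau) = (-0.497486, 0.125530); Gamma_xxx = 0.000000, Gamma_xxy = 0.000000, Gamma_xyy = -0.643438, Gamma_yxx = 0.000000, Gamma_yxy = 0.000000, Gamma_yyy = -0.126638; k4 = (-0.497486, 0.125530, 0.010139, 0.001996)
  Y <- Y + (h/6)(k1 + 2k2 + 2k3 + k4): x = 0.3753, y = -0.2187, dx/dtau = -0.4975, dy/dtau = 0.1255
step 2:
  k1: at (x, y) = (0.375313, -0.218682), (dx/dtau, dy/dtau) = (-0.497486, 0.125530); Gamma_xxx = 0.000000, Gamma_xxy = 0.000000, Gamma_xyy = -0.643438, Gamma_yxx = 0.000000, Gamma_yxy = 0.000000, Gamma_yyy = -0.126638; k1 = (-0.497486, 0.125530, 0.010139, 0.001996)
  k2: at (x, y) = (0.313128, -0.202991), (dx/dtau, dy/dtau) = (-0.496219, 0.125780); Gamma_xxx = 0.000000, Gamma_xxy = 0.000000, Gamma_xyy = -0.645913, Gamma_yxx = 0.000000, Gamma_yxy = 0.000000, Gamma_yyy = -0.118003; k2 = (-0.496219, 0.125780, 0.010219, 0.001867)
  k3: at (x, y) = (0.313286, -0.202960), (dx/dtau, dy/dtau) = (-0.496209, 0.125763); Gamma_xxx = 0.000000, Gamma_xxy = 0.000000, Gamma_xyy = -0.645918, Gamma_yxx = 0.000000, Gamma_yxy = 0.000000, Gamma_yyy = -0.117986; k3 = (-0.496209, 0.125763, 0.010216, 0.001866)
  k4: at (x, y) = (0.251261, -0.187242), (dx/dtau, dy/dtau) = (-0.494932, 0.125997); Gamma_xxx = 0.000000, Gamma_xxy = 0.000000, Gamma_xyy = -0.648229, Gamma_yxx = 0.000000, Gamma_yxy = 0.000000, Gamma_yyy = -0.109238; k4 = (-0.494932, 0.125997, 0.010291, 0.001734)
  Y <- Y + (h/6)(k1 + 2k2 + 2k3 + k4): x = 0.2513, y = -0.1872, dx/dtau = -0.4949, dy/dtau = 0.1260
step 3:
  k1: at (x, y) = (0.251260, -0.187240), (dx/dtau, dy/dtau) = (-0.494932, 0.125997); Gamma_xxx = 0.000000, Gamma_xxy = 0.000000, Gamma_xyy = -0.648229, Gamma_yxx = 0.000000, Gamma_yxy = 0.000000, Gamma_yyy = -0.109237; k1 = (-0.494932, 0.125997, 0.010291, 0.001734)
  k2: at (x, y) = (0.189394, -0.171491), (dx/dtau, dy/dtau) = (-0.493646, 0.126213); Gamma_xxx = 0.000000, Gamma_xxy = 0.000000, Gamma_xyy = -0.650373, Gamma_yxx = 0.000000, Gamma_yxy = 0.000000, Gamma_yyy = -0.100380; k2 = (-0.493646, 0.126213, 0.010360, 0.001599)
  k3: at (x, y) = (0.189555, -0.171464), (dx/dtau, dy/dtau) = (-0.493637, 0.126196); Gamma_xxx = 0.000000, Gamma_xxy = 0.000000, Gamma_xyy = -0.650377, Gamma_yxx = 0.000000, Gamma_yxy = 0.000000, Gamma_yyy = -0.100364; k3 = (-0.493637, 0.126196, 0.010358, 0.001598)
  k4: at (x, y) = (0.127851, -0.155691), (dx/dtau, dy/dtau) = (-0.492343, 0.126396); Gamma_xxx = 0.000000, Gamma_xxy = 0.000000, Gamma_xyy = -0.652347, Gamma_yxx = 0.000000, Gamma_yxy = 0.000000, Gamma_yyy = -0.091408; k4 = (-0.492343, 0.126396, 0.010422, 0.001460)
  Y <- Y + (h/6)(k1 + 2k2 + 2k3 + k4): x = 0.1279, y = -0.1557, dx/dtau = -0.4923, dy/dtau = 0.1264
step 4:
  k1: at (x, y) = (0.127850, -0.155690), (dx/dtau, dy/dtau) = (-0.492342, 0.126396); Gamma_xxx = 0.000000, Gamma_xxy = 0.000000, Gamma_xyy = -0.652347, Gamma_yxx = 0.000000, Gamma_yxy = 0.000000, Gamma_yyy = -0.091407; k1 = (-0.492342, 0.126396, 0.010422, 0.001460)
  k2: at (x, y) = (0.066308, -0.139890), (dx/dtau, dy/dtau) = (-0.491040, 0.126579); Gamma_xxx = 0.000000, Gamma_xxy = 0.000000, Gamma_xyy = -0.654141, Gamma_yxx = 0.000000, Gamma_yxy = 0.000000, Gamma_yyy = -0.082357; k2 = (-0.491040, 0.126579, 0.010481, 0.001320)
  k3: at (x, y) = (0.066470, -0.139867), (dx/dtau, dy/dtau) = (-0.491032, 0.126561); Gamma_xxx = 0.000000, Gamma_xxy = 0.000000, Gamma_xyy = -0.654143, Gamma_yxx = 0.000000, Gamma_yxy = 0.000000, Gamma_yyy = -0.082344; k3 = (-0.491032, 0.126561, 0.010478, 0.001319)
  k4: at (x, y) = (0.005092, -0.124049), (dx/dtau, dy/dtau) = (-0.489723, 0.126726); Gamma_xxx = 0.000000, Gamma_xxy = 0.000000, Gamma_xyy = -0.655755, Gamma_yxx = 0.000000, Gamma_yxy = 0.000000, Gamma_yyy = -0.073211; k4 = (-0.489723, 0.126726, 0.010531, 0.001176)
  Y <- Y + (h/6)(k1 + 2k2 + 2k3 + k4): x = 0.0051, y = -0.1240, dx/dtau = -0.4897, dy/dtau = 0.1267


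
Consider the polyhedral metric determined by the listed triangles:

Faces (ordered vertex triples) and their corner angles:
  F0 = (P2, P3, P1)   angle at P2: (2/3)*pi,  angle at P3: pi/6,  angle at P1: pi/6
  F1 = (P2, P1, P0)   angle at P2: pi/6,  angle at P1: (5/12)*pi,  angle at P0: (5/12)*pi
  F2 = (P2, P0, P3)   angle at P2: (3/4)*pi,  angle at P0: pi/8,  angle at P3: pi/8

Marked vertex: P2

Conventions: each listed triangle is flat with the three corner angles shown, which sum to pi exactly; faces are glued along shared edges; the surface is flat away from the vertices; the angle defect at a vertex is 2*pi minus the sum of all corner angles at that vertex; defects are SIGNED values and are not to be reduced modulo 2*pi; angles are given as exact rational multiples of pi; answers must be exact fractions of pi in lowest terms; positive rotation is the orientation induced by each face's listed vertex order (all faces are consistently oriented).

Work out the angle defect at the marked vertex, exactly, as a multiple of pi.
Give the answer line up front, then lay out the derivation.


Answer: defect(P2) = (5/12)*pi

Sum of corner angles at P2: (19/12)*pi
defect = 2*pi - (19/12)*pi


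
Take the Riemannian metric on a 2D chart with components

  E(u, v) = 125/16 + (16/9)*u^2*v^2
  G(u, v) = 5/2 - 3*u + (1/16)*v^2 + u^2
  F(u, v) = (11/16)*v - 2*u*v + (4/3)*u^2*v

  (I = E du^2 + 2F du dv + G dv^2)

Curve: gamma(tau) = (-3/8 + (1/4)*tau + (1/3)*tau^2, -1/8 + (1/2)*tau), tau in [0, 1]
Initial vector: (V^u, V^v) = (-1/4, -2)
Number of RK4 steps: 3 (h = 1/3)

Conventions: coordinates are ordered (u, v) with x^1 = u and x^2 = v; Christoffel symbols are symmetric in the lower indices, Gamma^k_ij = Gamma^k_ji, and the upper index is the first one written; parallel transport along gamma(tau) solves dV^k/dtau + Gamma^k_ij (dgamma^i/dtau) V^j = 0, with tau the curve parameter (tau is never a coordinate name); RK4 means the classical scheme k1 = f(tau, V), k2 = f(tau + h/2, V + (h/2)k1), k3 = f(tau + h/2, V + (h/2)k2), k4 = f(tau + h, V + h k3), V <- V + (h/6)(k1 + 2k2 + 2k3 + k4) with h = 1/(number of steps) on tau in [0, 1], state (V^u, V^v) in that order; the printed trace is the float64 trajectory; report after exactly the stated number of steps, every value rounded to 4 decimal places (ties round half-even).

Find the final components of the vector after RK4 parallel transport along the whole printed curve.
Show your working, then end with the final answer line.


gamma'(tau) = (1/4 + (2/3)*tau, 1/2); f(tau, V)^k = -Gamma^k_ij(gamma(tau)) gamma'^i(tau) V^j; h = 1/3; intermediate values shown to 6 dp
curve data and Christoffel symbols at the stage parameters:
  tau = 0.000000: gamma = (-0.375000, -0.125000), gamma' = (0.250000, 0.500000); Gamma_uuu = 0.001472, Gamma_uuv = -0.016958, Gamma_uvv = 0.448351, Gamma_vuu = 0.107935, Gamma_vuv = -0.498711, Gamma_vvv = 0.022104
  tau = 0.166667: gamma = (-0.324074, -0.041667), gamma' = (0.361111, 0.500000); Gamma_uuu = 0.000152, Gamma_uuv = -0.005009, Gamma_uvv = 0.422402, Gamma_vuu = 0.035538, Gamma_vuv = -0.509981, Gamma_vvv = 0.006532
  tau = 0.333333: gamma = (-0.254630, 0.041667), gamma' = (0.472222, 0.500000); Gamma_uuu = 0.000139, Gamma_uuv = 0.004222, Gamma_uvv = 0.388871, Gamma_vuu = -0.034978, Gamma_vuv = -0.527168, Gamma_vvv = -0.005464
  tau = 0.500000: gamma = (-0.166667, 0.125000), gamma' = (0.583333, 0.500000); Gamma_uuu = 0.001150, Gamma_uuv = 0.010111, Gamma_uvv = 0.348920, Gamma_vuu = -0.102973, Gamma_vuv = -0.550723, Gamma_vvv = -0.012654
  tau = 0.666667: gamma = (-0.060185, 0.208333), gamma' = (0.694444, 0.500000); Gamma_uuu = 0.003051, Gamma_uuv = 0.012773, Gamma_uvv = 0.304029, Gamma_vuu = -0.168210, Gamma_vuv = -0.581471, Gamma_vvv = -0.014312
  tau = 0.833333: gamma = (0.064815, 0.291667), gamma' = (0.805556, 0.500000); Gamma_uuu = 0.006126, Gamma_uuv = 0.013339, Gamma_uvv = 0.256024, Gamma_vuu = -0.231572, Gamma_vuv = -0.620878, Gamma_vvv = -0.010301
  tau = 1.000000: gamma = (0.208333, 0.375000), gamma' = (0.916667, 0.500000); Gamma_uuu = 0.011334, Gamma_uuv = 0.014273, Gamma_uvv = 0.207137, Gamma_vuu = -0.296804, Gamma_vuv = -0.671145, Gamma_vvv = -0.001087
step 0: V^u = -0.2500, V^v = -2.0000
step 1: k1 = (0.437844, -0.282844), k2 = (0.428222, -0.413183), k3 = (0.432767, -0.417501), k4 = (0.420425, -0.567988); V <- V + (h/6)(k1 + 2k2 + 2k3 + k4): V^u = -0.1067, V^v = -2.1396
step 2: k1 = (0.420506, -0.568344), k2 = (0.403182, -0.744180), k3 = (0.408484, -0.754748), k4 = (0.384448, -0.970629); V <- V + (h/6)(k1 + 2k2 + 2k3 + k4): V^u = 0.0283, V^v = -2.3916
step 3: k1 = (0.384533, -0.971331), k2 = (0.353245, -1.244397), k3 = (0.359620, -1.269986), k4 = (0.325773, -1.643322); V <- V + (h/6)(k1 + 2k2 + 2k3 + k4): V^u = 0.1469, V^v = -2.8162

Answer: V^u = 0.1469, V^v = -2.8162


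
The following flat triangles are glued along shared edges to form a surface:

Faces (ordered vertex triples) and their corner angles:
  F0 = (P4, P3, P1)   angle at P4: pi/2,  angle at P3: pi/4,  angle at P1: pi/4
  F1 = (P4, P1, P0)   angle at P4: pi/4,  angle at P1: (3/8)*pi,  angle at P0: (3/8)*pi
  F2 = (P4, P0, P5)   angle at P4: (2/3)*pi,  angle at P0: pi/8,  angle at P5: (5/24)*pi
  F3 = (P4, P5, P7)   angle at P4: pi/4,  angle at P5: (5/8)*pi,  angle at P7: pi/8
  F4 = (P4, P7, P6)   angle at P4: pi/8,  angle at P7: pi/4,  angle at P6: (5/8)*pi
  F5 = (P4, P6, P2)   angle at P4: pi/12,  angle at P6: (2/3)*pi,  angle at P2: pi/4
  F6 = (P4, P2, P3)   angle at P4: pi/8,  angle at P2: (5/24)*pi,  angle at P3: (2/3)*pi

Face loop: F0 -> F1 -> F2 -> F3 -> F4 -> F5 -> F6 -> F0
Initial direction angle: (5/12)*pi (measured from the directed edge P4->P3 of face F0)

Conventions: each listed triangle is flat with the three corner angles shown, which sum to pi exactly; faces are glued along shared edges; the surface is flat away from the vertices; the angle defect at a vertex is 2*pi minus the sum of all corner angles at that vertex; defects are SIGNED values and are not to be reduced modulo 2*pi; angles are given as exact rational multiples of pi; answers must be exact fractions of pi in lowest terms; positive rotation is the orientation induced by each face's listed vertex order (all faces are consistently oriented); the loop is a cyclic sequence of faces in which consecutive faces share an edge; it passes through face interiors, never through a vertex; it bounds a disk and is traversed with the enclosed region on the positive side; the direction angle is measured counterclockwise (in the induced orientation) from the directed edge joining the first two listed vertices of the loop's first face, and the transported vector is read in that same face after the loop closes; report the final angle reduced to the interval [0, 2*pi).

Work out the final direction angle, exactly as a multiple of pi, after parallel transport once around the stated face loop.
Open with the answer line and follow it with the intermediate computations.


Answer: final direction angle = (5/12)*pi

enclosed vertex P4: corner angles sum to 2*pi, defect = 2*pi - 2*pi = 0
adding the enclosed defects to the starting angle (mod 2*pi, induced orientation) gives the holonomy
final angle = (5/12)*pi + 0 = (5/12)*pi (mod 2*pi)
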